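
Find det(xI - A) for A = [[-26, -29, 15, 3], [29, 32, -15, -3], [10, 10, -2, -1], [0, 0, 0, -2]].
xI - A = [[x + 26, 29, -15, -3], [-29, x - 32, 15, 3], [-10, -10, x + 2, 1], [0, 0, 0, x + 2]].

Expanding det(xI - A) along the first row:
det(xI - A) = + (x + 26)·det([[x - 32, 15, 3], [-10, x + 2, 1], [0, 0, x + 2]]) - (29)·det([[-29, 15, 3], [-10, x + 2, 1], [0, 0, x + 2]]) + (-15)·det([[-29, x - 32, 3], [-10, -10, 1], [0, 0, x + 2]]) - (-3)·det([[-29, x - 32, 15], [-10, -10, x + 2], [0, 0, 0]]).

Evaluating gives χ_A(x) = x^4 - 2x^3 - 11x^2 + 12x + 36 = (x - 3)^2(x + 2)^2.

χ_A(x) = (x - 3)^2(x + 2)^2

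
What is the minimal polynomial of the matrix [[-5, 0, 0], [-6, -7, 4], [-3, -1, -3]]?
m_A(x) = (x + 5)^2

The characteristic polynomial factors as (x + 5)^3. The minimal polynomial is ∏(x - λ)^{k_λ} where k_λ is the size of the largest Jordan block at λ.

For λ = -5: rank(A + 5I) = 1, and the largest Jordan block has size 2 (the smallest k with rank((A + 5I)^k) = rank((A + 5I)^(k+1))).

So m_A(x) = (x + 5)^2.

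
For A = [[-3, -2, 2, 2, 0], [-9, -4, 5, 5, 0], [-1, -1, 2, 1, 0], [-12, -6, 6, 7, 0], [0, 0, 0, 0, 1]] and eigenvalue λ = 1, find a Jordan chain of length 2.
We seek v_1 ∈ ker((A - I)^2) \ ker(A - I), then set v_{i+1} = (A - I) v_i.

One such chain is v_1 = [[1, 2, 1, 3, 0]]^T, v_2 = [[0, 1, 1, 0, 0]]^T. Check: (A - I) v_2 = [[0, 0, 0, 0, 0]]^T = 0.

v_1 = [[1, 2, 1, 3, 0]]^T, v_2 = [[0, 1, 1, 0, 0]]^T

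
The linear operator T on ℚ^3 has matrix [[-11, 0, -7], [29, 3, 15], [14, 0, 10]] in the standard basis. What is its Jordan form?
J = [[-4, 0, 0], [0, 3, 1], [0, 0, 3]]

The characteristic polynomial is det(xI - A) = (x - 3)^2(x + 4), so the eigenvalues are -4 (algebraic multiplicity 1), 3 (algebraic multiplicity 2).

For λ = -4: algebraic multiplicity 1 gives one 1×1 block.

For λ = 3: rank(A - 3I) = 2, rank((A - 3I)^2) = 1. The eigenspace has dimension 3 - 2 = 1, so there is 1 Jordan block; the rank sequence gives block sizes [2].

Assembling the blocks gives the Jordan form J above.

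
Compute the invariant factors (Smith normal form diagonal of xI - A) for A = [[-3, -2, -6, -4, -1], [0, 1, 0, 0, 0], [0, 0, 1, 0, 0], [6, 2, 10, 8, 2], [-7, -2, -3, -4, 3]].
x - 1, x(x - 4)^2(x - 1)

The Jordan structure of A has elementary divisors x, (x - 1), (x - 1), (x - 4)^2. Arranging the block sizes at each eigenvalue in decreasing order and taking row products gives the invariant factors.

Invariant factors (smallest first, each dividing the next): x - 1, x(x - 4)^2(x - 1).

Check: the last factor x(x - 4)^2(x - 1) is the minimal polynomial, and the product x(x - 4)^2(x - 1)^2 is the characteristic polynomial.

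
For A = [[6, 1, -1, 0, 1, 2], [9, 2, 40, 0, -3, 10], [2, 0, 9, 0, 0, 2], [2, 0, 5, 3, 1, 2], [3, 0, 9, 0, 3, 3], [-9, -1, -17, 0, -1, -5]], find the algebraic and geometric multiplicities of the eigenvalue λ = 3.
The characteristic polynomial is (x - 3)^6, so the factor x - 3 appears with exponent 6: the algebraic multiplicity is 6.

rank(A - 3I) = 4, so the eigenspace has dimension 6 - 4 = 2: the geometric multiplicity is 2.

Since 2 < 6, A is not diagonalizable.

algebraic multiplicity 6, geometric multiplicity 2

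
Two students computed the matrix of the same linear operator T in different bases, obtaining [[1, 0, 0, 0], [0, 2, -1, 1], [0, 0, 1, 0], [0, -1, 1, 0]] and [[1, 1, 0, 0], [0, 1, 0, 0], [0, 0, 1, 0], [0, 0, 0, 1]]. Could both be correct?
Two matrices over a field are similar if and only if they have the same invariant factors.

Both A and B have characteristic polynomial (x - 1)^4 and minimal polynomial (x - 1)^2. Computing further, both have invariant factors x - 1, x - 1, (x - 1)^2. Hence A and B are similar.

Yes.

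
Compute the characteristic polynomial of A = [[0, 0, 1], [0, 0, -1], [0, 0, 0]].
xI - A = [[x, 0, -1], [0, x, 1], [0, 0, x]].

Expanding det(xI - A) along the first row:
det(xI - A) = + (x)·det([[x, 1], [0, x]]) - (0)·det([[0, 1], [0, x]]) + (-1)·det([[0, x], [0, 0]]).

Evaluating gives χ_A(x) = x^3.

χ_A(x) = x^3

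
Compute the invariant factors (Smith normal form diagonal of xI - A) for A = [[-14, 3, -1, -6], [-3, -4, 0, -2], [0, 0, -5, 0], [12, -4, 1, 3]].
The Jordan structure of A has elementary divisors (x + 5)^3, (x + 5). Arranging the block sizes at each eigenvalue in decreasing order and taking row products gives the invariant factors.

Invariant factors (smallest first, each dividing the next): x + 5, (x + 5)^3.

Check: the last factor (x + 5)^3 is the minimal polynomial, and the product (x + 5)^4 is the characteristic polynomial.

x + 5, (x + 5)^3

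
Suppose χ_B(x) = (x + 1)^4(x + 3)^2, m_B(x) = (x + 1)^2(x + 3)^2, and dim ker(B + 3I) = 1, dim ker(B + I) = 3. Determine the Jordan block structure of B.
Jordan blocks: (-3, 2), (-1, 2), (-1, 1), (-1, 1)

λ = -3: algebraic multiplicity 2 (exponent in χ_B), largest block size 2 (exponent in m_B), 1 block (geometric multiplicity). This forces block sizes [2].
λ = -1: algebraic multiplicity 4 (exponent in χ_B), largest block size 2 (exponent in m_B), 3 blocks (geometric multiplicity). These force block sizes [2, 1, 1].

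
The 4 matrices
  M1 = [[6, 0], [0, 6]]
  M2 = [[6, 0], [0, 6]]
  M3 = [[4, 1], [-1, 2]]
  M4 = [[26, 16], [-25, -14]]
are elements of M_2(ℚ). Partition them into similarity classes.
3 classes: {M1, M2}, {M3}, {M4}

Characteristic polynomials: χ_{M1} = (x - 6)^2, χ_{M2} = (x - 6)^2, χ_{M3} = (x - 3)^2, χ_{M4} = (x - 6)^2.

{M1, M2}: invariant factors x - 6, x - 6.

{M3}: invariant factors (x - 3)^2.

{M4}: invariant factors (x - 6)^2.

Matrices are similar if and only if their invariant-factor lists agree; the partition into similarity classes is {M1, M2}, {M3}, {M4}.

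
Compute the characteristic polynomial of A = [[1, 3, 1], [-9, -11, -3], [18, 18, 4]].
χ_A(x) = (x + 2)^3

xI - A = [[x - 1, -3, -1], [9, x + 11, 3], [-18, -18, x - 4]].

Expanding det(xI - A) along the first row:
det(xI - A) = + (x - 1)·det([[x + 11, 3], [-18, x - 4]]) - (-3)·det([[9, 3], [-18, x - 4]]) + (-1)·det([[9, x + 11], [-18, -18]]).

Evaluating gives χ_A(x) = x^3 + 6x^2 + 12x + 8 = (x + 2)^3.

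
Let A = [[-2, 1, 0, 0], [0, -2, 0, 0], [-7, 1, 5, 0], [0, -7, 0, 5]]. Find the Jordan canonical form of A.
J = [[-2, 1, 0, 0], [0, -2, 0, 0], [0, 0, 5, 0], [0, 0, 0, 5]]

The characteristic polynomial is det(xI - A) = (x - 5)^2(x + 2)^2, so the eigenvalues are -2 (algebraic multiplicity 2), 5 (algebraic multiplicity 2).

For λ = -2: rank(A + 2I) = 3, rank((A + 2I)^2) = 2. The eigenspace has dimension 4 - 3 = 1, so there is 1 Jordan block; the rank sequence gives block sizes [2].

For λ = 5: rank(A - 5I) = 2. The eigenspace has dimension 4 - 2 = 2, so there are 2 Jordan blocks; the rank sequence gives block sizes [1, 1].

Assembling the blocks gives the Jordan form J above.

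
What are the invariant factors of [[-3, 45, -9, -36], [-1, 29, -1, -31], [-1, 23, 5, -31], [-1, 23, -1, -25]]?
The Jordan structure of A has elementary divisors (x + 3)^2, (x - 6), (x - 6). Arranging the block sizes at each eigenvalue in decreasing order and taking row products gives the invariant factors.

Invariant factors (smallest first, each dividing the next): x - 6, (x - 6)(x + 3)^2.

Check: the last factor (x - 6)(x + 3)^2 is the minimal polynomial, and the product (x - 6)^2(x + 3)^2 is the characteristic polynomial.

x - 6, (x - 6)(x + 3)^2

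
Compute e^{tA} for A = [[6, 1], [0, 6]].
e^{tA} = [[e^{6*t}, t*e^{6*t}], [0, e^{6*t}]]

A has Jordan form J = [[6, 1], [0, 6]] with A = PJP^{-1}, so e^{tA} = P e^{tJ} P^{-1}.

For a Jordan block J_k(λ), e^{tJ_k(λ)} = e^{λt} · (I + tN + t^2 N^2/2! + ... + t^{k-1} N^{k-1}/(k-1)!) where N is the nilpotent superdiagonal part.

Assembling the blocks and conjugating back gives the entries of e^{tA} as shown above.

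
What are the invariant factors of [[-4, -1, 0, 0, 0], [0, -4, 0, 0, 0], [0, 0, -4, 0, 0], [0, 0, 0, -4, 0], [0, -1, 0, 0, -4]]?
The Jordan structure of A has elementary divisors (x + 4)^2, (x + 4), (x + 4), (x + 4). Arranging the block sizes at each eigenvalue in decreasing order and taking row products gives the invariant factors.

Invariant factors (smallest first, each dividing the next): x + 4, x + 4, x + 4, (x + 4)^2.

Check: the last factor (x + 4)^2 is the minimal polynomial, and the product (x + 4)^5 is the characteristic polynomial.

x + 4, x + 4, x + 4, (x + 4)^2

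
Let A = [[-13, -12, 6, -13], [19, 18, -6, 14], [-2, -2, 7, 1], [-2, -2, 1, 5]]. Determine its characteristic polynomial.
xI - A = [[x + 13, 12, -6, 13], [-19, x - 18, 6, -14], [2, 2, x - 7, -1], [2, 2, -1, x - 5]].

Expanding det(xI - A) along the first row:
det(xI - A) = + (x + 13)·det([[x - 18, 6, -14], [2, x - 7, -1], [2, -1, x - 5]]) - (12)·det([[-19, 6, -14], [2, x - 7, -1], [2, -1, x - 5]]) + (-6)·det([[-19, x - 18, -14], [2, 2, -1], [2, 2, x - 5]]) - (13)·det([[-19, x - 18, 6], [2, 2, x - 7], [2, 2, -1]]).

Evaluating gives χ_A(x) = x^4 - 17x^3 + 90x^2 - 108x - 216 = (x - 6)^3(x + 1).

χ_A(x) = (x - 6)^3(x + 1)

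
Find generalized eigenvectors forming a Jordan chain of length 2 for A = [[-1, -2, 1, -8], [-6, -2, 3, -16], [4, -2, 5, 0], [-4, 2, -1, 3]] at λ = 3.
We seek v_1 ∈ ker((A - 3I)^2) \ ker(A - 3I), then set v_{i+1} = (A - 3I) v_i.

One such chain is v_1 = [[0, 1, 1, 0]]^T, v_2 = [[-1, -2, 0, 1]]^T. Check: (A - 3I) v_2 = [[0, 0, 0, 0]]^T = 0.

v_1 = [[0, 1, 1, 0]]^T, v_2 = [[-1, -2, 0, 1]]^T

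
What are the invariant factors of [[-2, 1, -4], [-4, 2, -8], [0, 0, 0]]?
The Jordan structure of A has elementary divisors x^2, x. Arranging the block sizes at each eigenvalue in decreasing order and taking row products gives the invariant factors.

Invariant factors (smallest first, each dividing the next): x, x^2.

Check: the last factor x^2 is the minimal polynomial, and the product x^3 is the characteristic polynomial.

x, x^2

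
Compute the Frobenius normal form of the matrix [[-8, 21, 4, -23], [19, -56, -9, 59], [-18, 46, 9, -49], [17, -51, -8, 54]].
The invariant factors of A (the non-unit diagonal entries of the Smith normal form of xI - A over ℚ[x]) are (x + 1)(x^3 - 3x - 1), each dividing the next. The characteristic polynomial is their product, (x + 1)(x^3 - 3x - 1).

The rational canonical form is the block-diagonal matrix of companion matrices C(f_i):
R = [[0, 0, 0, 1], [1, 0, 0, 4], [0, 1, 0, 3], [0, 0, 1, -1]].

Note the characteristic polynomial does not split into linear factors over ℚ, so A has no Jordan form over ℚ; the rational canonical form exists over any field.

R = [[0, 0, 0, 1], [1, 0, 0, 4], [0, 1, 0, 3], [0, 0, 1, -1]]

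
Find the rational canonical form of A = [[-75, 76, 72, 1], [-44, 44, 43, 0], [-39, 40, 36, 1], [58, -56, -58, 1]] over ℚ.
R = [[0, 0, 0, -36], [1, 0, 0, 36], [0, 1, 0, -21], [0, 0, 1, 6]]

The invariant factors of A (the non-unit diagonal entries of the Smith normal form of xI - A over ℚ[x]) are (x^2 - 3x + 6)^2, each dividing the next. The characteristic polynomial is their product, (x^2 - 3x + 6)^2.

The rational canonical form is the block-diagonal matrix of companion matrices C(f_i):
R = [[0, 0, 0, -36], [1, 0, 0, 36], [0, 1, 0, -21], [0, 0, 1, 6]].

Note the characteristic polynomial does not split into linear factors over ℚ, so A has no Jordan form over ℚ; the rational canonical form exists over any field.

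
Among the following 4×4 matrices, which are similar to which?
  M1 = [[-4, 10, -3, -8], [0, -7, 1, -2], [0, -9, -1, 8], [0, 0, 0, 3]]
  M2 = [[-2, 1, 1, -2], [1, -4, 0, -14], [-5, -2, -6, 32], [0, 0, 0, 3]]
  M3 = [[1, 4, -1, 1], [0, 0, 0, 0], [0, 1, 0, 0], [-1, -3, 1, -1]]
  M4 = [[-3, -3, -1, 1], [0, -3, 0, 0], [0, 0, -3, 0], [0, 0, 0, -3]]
Characteristic polynomials: χ_{M1} = (x - 3)(x + 4)^3, χ_{M2} = (x - 3)(x + 4)^3, χ_{M3} = x^4, χ_{M4} = (x + 3)^4.

{M1, M2}: invariant factors (x - 3)(x + 4)^3.

{M3}: invariant factors x^2, x^2.

{M4}: invariant factors x + 3, x + 3, (x + 3)^2.

Matrices are similar if and only if their invariant-factor lists agree; the partition into similarity classes is {M1, M2}, {M3}, {M4}.

3 classes: {M1, M2}, {M3}, {M4}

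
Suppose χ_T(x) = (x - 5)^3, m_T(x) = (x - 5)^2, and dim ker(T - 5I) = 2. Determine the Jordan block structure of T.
λ = 5: algebraic multiplicity 3 (exponent in χ_T), largest block size 2 (exponent in m_T), 2 blocks (geometric multiplicity). These force block sizes [2, 1].

Jordan blocks: (5, 2), (5, 1)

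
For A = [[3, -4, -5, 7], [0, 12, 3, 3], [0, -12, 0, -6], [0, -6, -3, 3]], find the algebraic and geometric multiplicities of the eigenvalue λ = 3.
algebraic multiplicity 2, geometric multiplicity 1

The characteristic polynomial is (x - 6)^2(x - 3)^2, so the factor x - 3 appears with exponent 2: the algebraic multiplicity is 2.

rank(A - 3I) = 3, so the eigenspace has dimension 4 - 3 = 1: the geometric multiplicity is 1.

Since 1 < 2, A is not diagonalizable.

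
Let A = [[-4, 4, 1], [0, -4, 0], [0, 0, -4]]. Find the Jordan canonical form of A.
The characteristic polynomial is det(xI - A) = (x + 4)^3, so the eigenvalues are -4 (algebraic multiplicity 3).

For λ = -4: rank(A + 4I) = 1, rank((A + 4I)^2) = 0. The eigenspace has dimension 3 - 1 = 2, so there are 2 Jordan blocks; the rank sequence gives block sizes [2, 1].

Assembling the blocks gives the Jordan form J above.

J = [[-4, 1, 0], [0, -4, 0], [0, 0, -4]]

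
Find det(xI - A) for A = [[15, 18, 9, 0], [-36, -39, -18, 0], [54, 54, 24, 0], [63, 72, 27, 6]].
xI - A = [[x - 15, -18, -9, 0], [36, x + 39, 18, 0], [-54, -54, x - 24, 0], [-63, -72, -27, x - 6]].

Expanding det(xI - A) along the first row:
det(xI - A) = + (x - 15)·det([[x + 39, 18, 0], [-54, x - 24, 0], [-72, -27, x - 6]]) - (-18)·det([[36, 18, 0], [-54, x - 24, 0], [-63, -27, x - 6]]) + (-9)·det([[36, x + 39, 0], [-54, -54, 0], [-63, -72, x - 6]]) - (0)·det([[36, x + 39, 18], [-54, -54, x - 24], [-63, -72, -27]]).

Evaluating gives χ_A(x) = x^4 - 6x^3 - 27x^2 + 108x + 324 = (x - 6)^2(x + 3)^2.

χ_A(x) = (x - 6)^2(x + 3)^2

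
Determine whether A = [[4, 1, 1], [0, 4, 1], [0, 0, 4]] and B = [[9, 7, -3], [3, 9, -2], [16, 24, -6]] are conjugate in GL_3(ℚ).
Two matrices over a field are similar if and only if they have the same invariant factors.

Both A and B have characteristic polynomial (x - 4)^3 and minimal polynomial (x - 4)^3. Computing further, both have invariant factors (x - 4)^3. Hence A and B are similar.

Yes.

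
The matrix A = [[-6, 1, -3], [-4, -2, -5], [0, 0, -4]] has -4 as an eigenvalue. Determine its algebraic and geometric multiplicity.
The characteristic polynomial is (x + 4)^3, so the factor x + 4 appears with exponent 3: the algebraic multiplicity is 3.

rank(A + 4I) = 2, so the eigenspace has dimension 3 - 2 = 1: the geometric multiplicity is 1.

Since 1 < 3, A is not diagonalizable.

algebraic multiplicity 3, geometric multiplicity 1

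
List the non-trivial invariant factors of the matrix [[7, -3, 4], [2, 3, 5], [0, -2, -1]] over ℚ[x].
(x - 3)^3

The Jordan structure of A has elementary divisors (x - 3)^3. Arranging the block sizes at each eigenvalue in decreasing order and taking row products gives the invariant factors.

Invariant factors (smallest first, each dividing the next): (x - 3)^3.

Check: the last factor (x - 3)^3 is the minimal polynomial, and the product (x - 3)^3 is the characteristic polynomial.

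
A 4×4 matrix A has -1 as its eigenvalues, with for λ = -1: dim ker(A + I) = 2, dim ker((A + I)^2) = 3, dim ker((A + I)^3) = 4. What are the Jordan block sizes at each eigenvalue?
λ = -1: successive nullity increments [2, 1, 1] count blocks of size ≥ k; block sizes are [3, 1].

Jordan blocks: (-1, 3), (-1, 1)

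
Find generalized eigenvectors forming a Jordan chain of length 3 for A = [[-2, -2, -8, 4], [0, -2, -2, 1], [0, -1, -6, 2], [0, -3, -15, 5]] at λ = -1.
v_1 = [[0, 1, 0, 1]]^T, v_2 = [[2, 0, 1, 3]]^T, v_3 = [[2, 1, 1, 3]]^T

We seek v_1 ∈ ker((A + I)^3) \ ker((A + I)^2), then set v_{i+1} = (A + I) v_i.

One such chain is v_1 = [[0, 1, 0, 1]]^T, v_2 = [[2, 0, 1, 3]]^T, v_3 = [[2, 1, 1, 3]]^T. Check: (A + I) v_3 = [[0, 0, 0, 0]]^T = 0.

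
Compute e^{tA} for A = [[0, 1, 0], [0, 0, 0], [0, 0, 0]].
e^{tA} = [[1, t, 0], [0, 1, 0], [0, 0, 1]]

A has Jordan form J = [[0, 1, 0], [0, 0, 0], [0, 0, 0]] with A = PJP^{-1}, so e^{tA} = P e^{tJ} P^{-1}.

For a Jordan block J_k(λ), e^{tJ_k(λ)} = e^{λt} · (I + tN + t^2 N^2/2! + ... + t^{k-1} N^{k-1}/(k-1)!) where N is the nilpotent superdiagonal part.

Assembling the blocks and conjugating back gives the entries of e^{tA} as shown above.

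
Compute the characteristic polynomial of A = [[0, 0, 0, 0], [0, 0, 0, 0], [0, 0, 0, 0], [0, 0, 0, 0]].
χ_A(x) = x^4

xI - A = [[x, 0, 0, 0], [0, x, 0, 0], [0, 0, x, 0], [0, 0, 0, x]].

Expanding det(xI - A) along the first row:
det(xI - A) = + (x)·det([[x, 0, 0], [0, x, 0], [0, 0, x]]) - (0)·det([[0, 0, 0], [0, x, 0], [0, 0, x]]) + (0)·det([[0, x, 0], [0, 0, 0], [0, 0, x]]) - (0)·det([[0, x, 0], [0, 0, x], [0, 0, 0]]).

Evaluating gives χ_A(x) = x^4.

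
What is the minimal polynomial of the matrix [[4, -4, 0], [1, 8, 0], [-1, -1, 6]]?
The characteristic polynomial factors as (x - 6)^3. The minimal polynomial is ∏(x - λ)^{k_λ} where k_λ is the size of the largest Jordan block at λ.

For λ = 6: rank(A - 6I) = 2, and the largest Jordan block has size 3 (the smallest k with rank((A - 6I)^k) = rank((A - 6I)^(k+1))).

So m_A(x) = (x - 6)^3.

m_A(x) = (x - 6)^3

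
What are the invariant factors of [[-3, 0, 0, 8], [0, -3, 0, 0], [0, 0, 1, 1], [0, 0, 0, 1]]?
x + 3, (x - 1)^2(x + 3)

The Jordan structure of A has elementary divisors (x + 3), (x + 3), (x - 1)^2. Arranging the block sizes at each eigenvalue in decreasing order and taking row products gives the invariant factors.

Invariant factors (smallest first, each dividing the next): x + 3, (x - 1)^2(x + 3).

Check: the last factor (x - 1)^2(x + 3) is the minimal polynomial, and the product (x - 1)^2(x + 3)^2 is the characteristic polynomial.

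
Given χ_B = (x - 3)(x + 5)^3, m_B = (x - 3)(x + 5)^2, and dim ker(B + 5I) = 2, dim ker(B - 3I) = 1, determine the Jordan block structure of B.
Jordan blocks: (-5, 2), (-5, 1), (3, 1)

λ = -5: algebraic multiplicity 3 (exponent in χ_B), largest block size 2 (exponent in m_B), 2 blocks (geometric multiplicity). These force block sizes [2, 1].
λ = 3: algebraic multiplicity 1 (exponent in χ_B), largest block size 1 (exponent in m_B), 1 block (geometric multiplicity). This forces block sizes [1].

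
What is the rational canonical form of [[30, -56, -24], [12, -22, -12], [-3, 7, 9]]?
R = [[6, 0, 0], [0, 0, -30], [0, 1, 11]]

The invariant factors of A (the non-unit diagonal entries of the Smith normal form of xI - A over ℚ[x]) are x - 6, (x - 6)(x - 5), each dividing the next. The characteristic polynomial is their product, (x - 6)^2(x - 5).

The rational canonical form is the block-diagonal matrix of companion matrices C(f_i):
R = [[6, 0, 0], [0, 0, -30], [0, 1, 11]].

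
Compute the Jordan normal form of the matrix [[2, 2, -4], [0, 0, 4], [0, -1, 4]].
J = [[2, 1, 0], [0, 2, 0], [0, 0, 2]]

The characteristic polynomial is det(xI - A) = (x - 2)^3, so the eigenvalues are 2 (algebraic multiplicity 3).

For λ = 2: rank(A - 2I) = 1, rank((A - 2I)^2) = 0. The eigenspace has dimension 3 - 1 = 2, so there are 2 Jordan blocks; the rank sequence gives block sizes [2, 1].

Assembling the blocks gives the Jordan form J above.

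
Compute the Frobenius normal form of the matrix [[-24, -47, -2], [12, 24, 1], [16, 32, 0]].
R = [[0, 0, 16], [1, 0, 12], [0, 1, 0]]

The invariant factors of A (the non-unit diagonal entries of the Smith normal form of xI - A over ℚ[x]) are (x - 4)(x + 2)^2, each dividing the next. The characteristic polynomial is their product, (x - 4)(x + 2)^2.

The rational canonical form is the block-diagonal matrix of companion matrices C(f_i):
R = [[0, 0, 16], [1, 0, 12], [0, 1, 0]].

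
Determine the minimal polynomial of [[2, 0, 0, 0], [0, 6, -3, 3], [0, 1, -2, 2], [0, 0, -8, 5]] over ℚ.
m_A(x) = (x - 3)^3(x - 2)

The characteristic polynomial factors as (x - 3)^3(x - 2). The minimal polynomial is ∏(x - λ)^{k_λ} where k_λ is the size of the largest Jordan block at λ.

For λ = 2: rank(A - 2I) = 3, and the largest Jordan block has size 1 (the smallest k with rank((A - 2I)^k) = rank((A - 2I)^(k+1))).
For λ = 3: rank(A - 3I) = 3, and the largest Jordan block has size 3 (the smallest k with rank((A - 3I)^k) = rank((A - 3I)^(k+1))).

So m_A(x) = (x - 3)^3(x - 2).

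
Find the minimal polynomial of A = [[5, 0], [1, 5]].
The characteristic polynomial factors as (x - 5)^2. The minimal polynomial is ∏(x - λ)^{k_λ} where k_λ is the size of the largest Jordan block at λ.

For λ = 5: rank(A - 5I) = 1, and the largest Jordan block has size 2 (the smallest k with rank((A - 5I)^k) = rank((A - 5I)^(k+1))).

So m_A(x) = (x - 5)^2.

m_A(x) = (x - 5)^2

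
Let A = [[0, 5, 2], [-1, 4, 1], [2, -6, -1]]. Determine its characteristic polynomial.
χ_A(x) = (x - 1)^3

xI - A = [[x, -5, -2], [1, x - 4, -1], [-2, 6, x + 1]].

Expanding det(xI - A) along the first row:
det(xI - A) = + (x)·det([[x - 4, -1], [6, x + 1]]) - (-5)·det([[1, -1], [-2, x + 1]]) + (-2)·det([[1, x - 4], [-2, 6]]).

Evaluating gives χ_A(x) = x^3 - 3x^2 + 3x - 1 = (x - 1)^3.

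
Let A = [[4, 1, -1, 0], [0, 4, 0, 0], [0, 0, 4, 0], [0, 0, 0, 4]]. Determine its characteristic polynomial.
xI - A = [[x - 4, -1, 1, 0], [0, x - 4, 0, 0], [0, 0, x - 4, 0], [0, 0, 0, x - 4]].

Expanding det(xI - A) along the first row:
det(xI - A) = + (x - 4)·det([[x - 4, 0, 0], [0, x - 4, 0], [0, 0, x - 4]]) - (-1)·det([[0, 0, 0], [0, x - 4, 0], [0, 0, x - 4]]) + (1)·det([[0, x - 4, 0], [0, 0, 0], [0, 0, x - 4]]) - (0)·det([[0, x - 4, 0], [0, 0, x - 4], [0, 0, 0]]).

Evaluating gives χ_A(x) = x^4 - 16x^3 + 96x^2 - 256x + 256 = (x - 4)^4.

χ_A(x) = (x - 4)^4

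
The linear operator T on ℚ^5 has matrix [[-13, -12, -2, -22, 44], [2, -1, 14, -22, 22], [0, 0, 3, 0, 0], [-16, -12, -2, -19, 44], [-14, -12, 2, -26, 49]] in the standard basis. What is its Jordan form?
J = [[3, 0, 0, 0, 0], [0, 3, 0, 0, 0], [0, 0, 3, 0, 0], [0, 0, 0, 5, 0], [0, 0, 0, 0, 5]]

The characteristic polynomial is det(xI - A) = (x - 5)^2(x - 3)^3, so the eigenvalues are 3 (algebraic multiplicity 3), 5 (algebraic multiplicity 2).

For λ = 3: rank(A - 3I) = 2. The eigenspace has dimension 5 - 2 = 3, so there are 3 Jordan blocks; the rank sequence gives block sizes [1, 1, 1].

For λ = 5: rank(A - 5I) = 3. The eigenspace has dimension 5 - 3 = 2, so there are 2 Jordan blocks; the rank sequence gives block sizes [1, 1].

Assembling the blocks gives the Jordan form J above.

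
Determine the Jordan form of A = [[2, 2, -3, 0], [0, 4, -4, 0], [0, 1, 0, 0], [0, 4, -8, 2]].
J = [[2, 1, 0, 0], [0, 2, 1, 0], [0, 0, 2, 0], [0, 0, 0, 2]]

The characteristic polynomial is det(xI - A) = (x - 2)^4, so the eigenvalues are 2 (algebraic multiplicity 4).

For λ = 2: rank(A - 2I) = 2, rank((A - 2I)^2) = 1, rank((A - 2I)^3) = 0. The eigenspace has dimension 4 - 2 = 2, so there are 2 Jordan blocks; the rank sequence gives block sizes [3, 1].

Assembling the blocks gives the Jordan form J above.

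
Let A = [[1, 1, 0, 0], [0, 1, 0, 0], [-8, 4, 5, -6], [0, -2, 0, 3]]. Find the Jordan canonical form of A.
The characteristic polynomial is det(xI - A) = (x - 5)(x - 3)(x - 1)^2, so the eigenvalues are 1 (algebraic multiplicity 2), 3 (algebraic multiplicity 1), 5 (algebraic multiplicity 1).

For λ = 1: rank(A - I) = 3, rank((A - I)^2) = 2. The eigenspace has dimension 4 - 3 = 1, so there is 1 Jordan block; the rank sequence gives block sizes [2].

For λ = 3: algebraic multiplicity 1 gives one 1×1 block.

For λ = 5: algebraic multiplicity 1 gives one 1×1 block.

Assembling the blocks gives the Jordan form J above.

J = [[1, 1, 0, 0], [0, 1, 0, 0], [0, 0, 3, 0], [0, 0, 0, 5]]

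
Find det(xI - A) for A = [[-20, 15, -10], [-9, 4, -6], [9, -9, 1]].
χ_A(x) = (x + 5)^3

xI - A = [[x + 20, -15, 10], [9, x - 4, 6], [-9, 9, x - 1]].

Expanding det(xI - A) along the first row:
det(xI - A) = + (x + 20)·det([[x - 4, 6], [9, x - 1]]) - (-15)·det([[9, 6], [-9, x - 1]]) + (10)·det([[9, x - 4], [-9, 9]]).

Evaluating gives χ_A(x) = x^3 + 15x^2 + 75x + 125 = (x + 5)^3.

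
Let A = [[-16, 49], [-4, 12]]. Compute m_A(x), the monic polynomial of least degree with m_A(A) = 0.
The characteristic polynomial factors as (x + 2)^2. The minimal polynomial is ∏(x - λ)^{k_λ} where k_λ is the size of the largest Jordan block at λ.

For λ = -2: rank(A + 2I) = 1, and the largest Jordan block has size 2 (the smallest k with rank((A + 2I)^k) = rank((A + 2I)^(k+1))).

So m_A(x) = (x + 2)^2.

m_A(x) = (x + 2)^2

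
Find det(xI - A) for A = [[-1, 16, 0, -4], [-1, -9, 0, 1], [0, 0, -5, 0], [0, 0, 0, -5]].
xI - A = [[x + 1, -16, 0, 4], [1, x + 9, 0, -1], [0, 0, x + 5, 0], [0, 0, 0, x + 5]].

Expanding det(xI - A) along the first row:
det(xI - A) = + (x + 1)·det([[x + 9, 0, -1], [0, x + 5, 0], [0, 0, x + 5]]) - (-16)·det([[1, 0, -1], [0, x + 5, 0], [0, 0, x + 5]]) + (0)·det([[1, x + 9, -1], [0, 0, 0], [0, 0, x + 5]]) - (4)·det([[1, x + 9, 0], [0, 0, x + 5], [0, 0, 0]]).

Evaluating gives χ_A(x) = x^4 + 20x^3 + 150x^2 + 500x + 625 = (x + 5)^4.

χ_A(x) = (x + 5)^4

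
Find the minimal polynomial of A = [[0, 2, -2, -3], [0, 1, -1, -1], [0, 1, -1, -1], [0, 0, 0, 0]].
m_A(x) = x^2

The characteristic polynomial factors as x^4. The minimal polynomial is ∏(x - λ)^{k_λ} where k_λ is the size of the largest Jordan block at λ.

For λ = 0: rank(A) = 2, and the largest Jordan block has size 2 (the smallest k with rank(A^k) = rank(A^(k+1))).

So m_A(x) = x^2.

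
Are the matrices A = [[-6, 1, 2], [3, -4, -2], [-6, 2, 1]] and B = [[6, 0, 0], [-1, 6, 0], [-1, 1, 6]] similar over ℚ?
No.

trace(A) = -9 but trace(B) = 18. The trace is a similarity invariant, so A and B are not similar.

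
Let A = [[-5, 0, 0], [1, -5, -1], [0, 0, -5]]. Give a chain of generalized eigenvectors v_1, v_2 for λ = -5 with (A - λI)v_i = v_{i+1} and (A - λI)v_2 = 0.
v_1 = [[-2, -1, -3]]^T, v_2 = [[0, 1, 0]]^T

We seek v_1 ∈ ker((A + 5I)^2) \ ker(A + 5I), then set v_{i+1} = (A + 5I) v_i.

One such chain is v_1 = [[-2, -1, -3]]^T, v_2 = [[0, 1, 0]]^T. Check: (A + 5I) v_2 = [[0, 0, 0]]^T = 0.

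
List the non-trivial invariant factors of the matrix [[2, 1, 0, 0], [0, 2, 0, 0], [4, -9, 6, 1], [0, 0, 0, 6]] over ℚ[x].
The Jordan structure of A has elementary divisors (x - 2)^2, (x - 6)^2. Arranging the block sizes at each eigenvalue in decreasing order and taking row products gives the invariant factors.

Invariant factors (smallest first, each dividing the next): (x - 6)^2(x - 2)^2.

Check: the last factor (x - 6)^2(x - 2)^2 is the minimal polynomial, and the product (x - 6)^2(x - 2)^2 is the characteristic polynomial.

(x - 6)^2(x - 2)^2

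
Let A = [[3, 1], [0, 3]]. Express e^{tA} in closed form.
A has Jordan form J = [[3, 1], [0, 3]] with A = PJP^{-1}, so e^{tA} = P e^{tJ} P^{-1}.

For a Jordan block J_k(λ), e^{tJ_k(λ)} = e^{λt} · (I + tN + t^2 N^2/2! + ... + t^{k-1} N^{k-1}/(k-1)!) where N is the nilpotent superdiagonal part.

Assembling the blocks and conjugating back gives the entries of e^{tA} as shown above.

e^{tA} = [[e^{3*t}, t*e^{3*t}], [0, e^{3*t}]]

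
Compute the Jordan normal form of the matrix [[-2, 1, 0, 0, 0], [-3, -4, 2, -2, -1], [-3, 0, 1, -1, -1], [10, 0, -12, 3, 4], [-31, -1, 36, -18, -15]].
The characteristic polynomial is det(xI - A) = (x + 3)^3(x + 4)^2, so the eigenvalues are -4 (algebraic multiplicity 2), -3 (algebraic multiplicity 3).

For λ = -4: rank(A + 4I) = 4, rank((A + 4I)^2) = 3. The eigenspace has dimension 5 - 4 = 1, so there is 1 Jordan block; the rank sequence gives block sizes [2].

For λ = -3: rank(A + 3I) = 3, rank((A + 3I)^2) = 2. The eigenspace has dimension 5 - 3 = 2, so there are 2 Jordan blocks; the rank sequence gives block sizes [2, 1].

Assembling the blocks gives the Jordan form J above.

J = [[-4, 1, 0, 0, 0], [0, -4, 0, 0, 0], [0, 0, -3, 1, 0], [0, 0, 0, -3, 0], [0, 0, 0, 0, -3]]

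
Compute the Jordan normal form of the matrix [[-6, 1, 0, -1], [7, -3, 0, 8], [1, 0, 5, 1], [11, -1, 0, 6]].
The characteristic polynomial is det(xI - A) = (x - 5)^2(x + 4)^2, so the eigenvalues are -4 (algebraic multiplicity 2), 5 (algebraic multiplicity 2).

For λ = -4: rank(A + 4I) = 3, rank((A + 4I)^2) = 2. The eigenspace has dimension 4 - 3 = 1, so there is 1 Jordan block; the rank sequence gives block sizes [2].

For λ = 5: rank(A - 5I) = 3, rank((A - 5I)^2) = 2. The eigenspace has dimension 4 - 3 = 1, so there is 1 Jordan block; the rank sequence gives block sizes [2].

Assembling the blocks gives the Jordan form J above.

J = [[-4, 1, 0, 0], [0, -4, 0, 0], [0, 0, 5, 1], [0, 0, 0, 5]]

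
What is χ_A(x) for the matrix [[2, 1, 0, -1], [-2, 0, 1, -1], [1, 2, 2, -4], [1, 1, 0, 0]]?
xI - A = [[x - 2, -1, 0, 1], [2, x, -1, 1], [-1, -2, x - 2, 4], [-1, -1, 0, x]].

Expanding det(xI - A) along the first row:
det(xI - A) = + (x - 2)·det([[x, -1, 1], [-2, x - 2, 4], [-1, 0, x]]) - (-1)·det([[2, -1, 1], [-1, x - 2, 4], [-1, 0, x]]) + (0)·det([[2, x, 1], [-1, -2, 4], [-1, -1, x]]) - (1)·det([[2, x, -1], [-1, -2, x - 2], [-1, -1, 0]]).

Evaluating gives χ_A(x) = x^4 - 4x^3 + 6x^2 - 4x + 1 = (x - 1)^4.

χ_A(x) = (x - 1)^4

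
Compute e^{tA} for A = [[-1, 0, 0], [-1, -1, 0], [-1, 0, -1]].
e^{tA} = [[e^{-t}, 0, 0], [-t*e^{-t}, e^{-t}, 0], [-t*e^{-t}, 0, e^{-t}]]

A has Jordan form J = [[-1, 1, 0], [0, -1, 0], [0, 0, -1]] with A = PJP^{-1}, so e^{tA} = P e^{tJ} P^{-1}.

For a Jordan block J_k(λ), e^{tJ_k(λ)} = e^{λt} · (I + tN + t^2 N^2/2! + ... + t^{k-1} N^{k-1}/(k-1)!) where N is the nilpotent superdiagonal part.

Assembling the blocks and conjugating back gives the entries of e^{tA} as shown above.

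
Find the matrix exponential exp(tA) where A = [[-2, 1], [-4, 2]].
e^{tA} = [[1 - 2*t, t], [-4*t, 2*t + 1]]

A has Jordan form J = [[0, 1], [0, 0]] with A = PJP^{-1}, so e^{tA} = P e^{tJ} P^{-1}.

For a Jordan block J_k(λ), e^{tJ_k(λ)} = e^{λt} · (I + tN + t^2 N^2/2! + ... + t^{k-1} N^{k-1}/(k-1)!) where N is the nilpotent superdiagonal part.

Assembling the blocks and conjugating back gives the entries of e^{tA} as shown above.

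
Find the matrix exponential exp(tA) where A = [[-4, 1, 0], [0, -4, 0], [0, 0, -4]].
A has Jordan form J = [[-4, 1, 0], [0, -4, 0], [0, 0, -4]] with A = PJP^{-1}, so e^{tA} = P e^{tJ} P^{-1}.

For a Jordan block J_k(λ), e^{tJ_k(λ)} = e^{λt} · (I + tN + t^2 N^2/2! + ... + t^{k-1} N^{k-1}/(k-1)!) where N is the nilpotent superdiagonal part.

Assembling the blocks and conjugating back gives the entries of e^{tA} as shown above.

e^{tA} = [[e^{-4*t}, t*e^{-4*t}, 0], [0, e^{-4*t}, 0], [0, 0, e^{-4*t}]]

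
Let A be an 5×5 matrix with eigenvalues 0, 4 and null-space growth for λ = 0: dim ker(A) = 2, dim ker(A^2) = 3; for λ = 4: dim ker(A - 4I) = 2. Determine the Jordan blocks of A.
λ = 0: successive nullity increments [2, 1] count blocks of size ≥ k; block sizes are [2, 1].
λ = 4: successive nullity increments [2] count blocks of size ≥ k; block sizes are [1, 1].

Jordan blocks: (0, 2), (0, 1), (4, 1), (4, 1)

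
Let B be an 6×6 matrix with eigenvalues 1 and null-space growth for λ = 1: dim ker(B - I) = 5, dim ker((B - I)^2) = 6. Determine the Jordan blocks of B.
Jordan blocks: (1, 2), (1, 1), (1, 1), (1, 1), (1, 1)

λ = 1: successive nullity increments [5, 1] count blocks of size ≥ k; block sizes are [2, 1, 1, 1, 1].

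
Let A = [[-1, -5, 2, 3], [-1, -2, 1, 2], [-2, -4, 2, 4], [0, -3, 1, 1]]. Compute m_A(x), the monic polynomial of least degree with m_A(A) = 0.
The characteristic polynomial factors as x^4. The minimal polynomial is ∏(x - λ)^{k_λ} where k_λ is the size of the largest Jordan block at λ.

For λ = 0: rank(A) = 2, and the largest Jordan block has size 3 (the smallest k with rank(A^k) = rank(A^(k+1))).

So m_A(x) = x^3.

m_A(x) = x^3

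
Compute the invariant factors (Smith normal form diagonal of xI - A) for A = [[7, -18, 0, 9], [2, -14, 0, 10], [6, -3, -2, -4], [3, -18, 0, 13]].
The Jordan structure of A has elementary divisors (x + 2)^2, (x - 4)^2. Arranging the block sizes at each eigenvalue in decreasing order and taking row products gives the invariant factors.

Invariant factors (smallest first, each dividing the next): (x - 4)^2(x + 2)^2.

Check: the last factor (x - 4)^2(x + 2)^2 is the minimal polynomial, and the product (x - 4)^2(x + 2)^2 is the characteristic polynomial.

(x - 4)^2(x + 2)^2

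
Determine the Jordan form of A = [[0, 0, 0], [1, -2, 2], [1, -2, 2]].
The characteristic polynomial is det(xI - A) = x^3, so the eigenvalues are 0 (algebraic multiplicity 3).

For λ = 0: rank(A) = 1, rank(A^2) = 0. The eigenspace has dimension 3 - 1 = 2, so there are 2 Jordan blocks; the rank sequence gives block sizes [2, 1].

Assembling the blocks gives the Jordan form J above.

J = [[0, 1, 0], [0, 0, 0], [0, 0, 0]]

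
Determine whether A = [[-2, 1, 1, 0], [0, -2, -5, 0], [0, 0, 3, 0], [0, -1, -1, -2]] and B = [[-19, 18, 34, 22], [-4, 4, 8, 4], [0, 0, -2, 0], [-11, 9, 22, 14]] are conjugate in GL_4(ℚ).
Two matrices over a field are similar if and only if they have the same invariant factors.

Both A and B have characteristic polynomial (x - 3)(x + 2)^3 and minimal polynomial (x - 3)(x + 2)^2. Computing further, both have invariant factors x + 2, (x - 3)(x + 2)^2. Hence A and B are similar.

Yes.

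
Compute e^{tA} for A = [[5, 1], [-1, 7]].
A has Jordan form J = [[6, 1], [0, 6]] with A = PJP^{-1}, so e^{tA} = P e^{tJ} P^{-1}.

For a Jordan block J_k(λ), e^{tJ_k(λ)} = e^{λt} · (I + tN + t^2 N^2/2! + ... + t^{k-1} N^{k-1}/(k-1)!) where N is the nilpotent superdiagonal part.

Assembling the blocks and conjugating back gives the entries of e^{tA} as shown above.

e^{tA} = [[(1 - t)*e^{6*t}, t*e^{6*t}], [-t*e^{6*t}, (t + 1)*e^{6*t}]]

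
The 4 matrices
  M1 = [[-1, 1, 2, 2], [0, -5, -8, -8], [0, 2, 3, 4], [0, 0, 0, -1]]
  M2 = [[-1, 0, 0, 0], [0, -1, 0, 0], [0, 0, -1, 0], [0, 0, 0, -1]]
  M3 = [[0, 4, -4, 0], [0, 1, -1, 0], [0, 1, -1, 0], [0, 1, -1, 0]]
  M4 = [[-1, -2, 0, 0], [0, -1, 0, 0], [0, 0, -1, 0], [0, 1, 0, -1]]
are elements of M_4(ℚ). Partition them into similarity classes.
Characteristic polynomials: χ_{M1} = (x + 1)^4, χ_{M2} = (x + 1)^4, χ_{M3} = x^4, χ_{M4} = (x + 1)^4.

{M1, M4}: invariant factors x + 1, x + 1, (x + 1)^2.

{M2}: invariant factors x + 1, x + 1, x + 1, x + 1.

{M3}: invariant factors x, x, x^2.

Matrices are similar if and only if their invariant-factor lists agree; the partition into similarity classes is {M1, M4}, {M2}, {M3}.

3 classes: {M1, M4}, {M2}, {M3}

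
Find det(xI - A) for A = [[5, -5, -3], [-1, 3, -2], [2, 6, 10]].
χ_A(x) = (x - 6)^3

xI - A = [[x - 5, 5, 3], [1, x - 3, 2], [-2, -6, x - 10]].

Expanding det(xI - A) along the first row:
det(xI - A) = + (x - 5)·det([[x - 3, 2], [-6, x - 10]]) - (5)·det([[1, 2], [-2, x - 10]]) + (3)·det([[1, x - 3], [-2, -6]]).

Evaluating gives χ_A(x) = x^3 - 18x^2 + 108x - 216 = (x - 6)^3.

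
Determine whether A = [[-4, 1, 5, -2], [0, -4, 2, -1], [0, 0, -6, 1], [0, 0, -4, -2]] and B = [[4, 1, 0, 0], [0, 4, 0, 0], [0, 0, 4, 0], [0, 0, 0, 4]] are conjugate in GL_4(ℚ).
trace(A) = -16 but trace(B) = 16. The trace is a similarity invariant, so A and B are not similar.

No.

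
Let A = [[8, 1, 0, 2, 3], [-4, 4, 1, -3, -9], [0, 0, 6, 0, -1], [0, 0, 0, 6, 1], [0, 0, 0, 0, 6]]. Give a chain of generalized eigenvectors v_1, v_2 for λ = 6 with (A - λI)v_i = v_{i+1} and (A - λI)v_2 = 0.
We seek v_1 ∈ ker((A - 6I)^2) \ ker(A - 6I), then set v_{i+1} = (A - 6I) v_i.

One such chain is v_1 = [[0, -1, 1, 0, 1]]^T, v_2 = [[2, -6, -1, 1, 0]]^T. Check: (A - 6I) v_2 = [[0, 0, 0, 0, 0]]^T = 0.

v_1 = [[0, -1, 1, 0, 1]]^T, v_2 = [[2, -6, -1, 1, 0]]^T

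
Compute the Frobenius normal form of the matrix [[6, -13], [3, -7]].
R = [[0, 3], [1, -1]]

The invariant factors of A (the non-unit diagonal entries of the Smith normal form of xI - A over ℚ[x]) are x^2 + x - 3, each dividing the next. The characteristic polynomial is their product, x^2 + x - 3.

The rational canonical form is the block-diagonal matrix of companion matrices C(f_i):
R = [[0, 3], [1, -1]].

Note the characteristic polynomial does not split into linear factors over ℚ, so A has no Jordan form over ℚ; the rational canonical form exists over any field.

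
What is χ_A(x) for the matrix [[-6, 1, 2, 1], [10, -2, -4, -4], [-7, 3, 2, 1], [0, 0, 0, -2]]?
χ_A(x) = (x + 2)^4

xI - A = [[x + 6, -1, -2, -1], [-10, x + 2, 4, 4], [7, -3, x - 2, -1], [0, 0, 0, x + 2]].

Expanding det(xI - A) along the first row:
det(xI - A) = + (x + 6)·det([[x + 2, 4, 4], [-3, x - 2, -1], [0, 0, x + 2]]) - (-1)·det([[-10, 4, 4], [7, x - 2, -1], [0, 0, x + 2]]) + (-2)·det([[-10, x + 2, 4], [7, -3, -1], [0, 0, x + 2]]) - (-1)·det([[-10, x + 2, 4], [7, -3, x - 2], [0, 0, 0]]).

Evaluating gives χ_A(x) = x^4 + 8x^3 + 24x^2 + 32x + 16 = (x + 2)^4.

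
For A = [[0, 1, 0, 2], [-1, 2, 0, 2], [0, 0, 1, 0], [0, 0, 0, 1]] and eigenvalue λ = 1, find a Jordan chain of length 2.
v_1 = [[0, 3, 0, -1]]^T, v_2 = [[1, 1, 0, 0]]^T

We seek v_1 ∈ ker((A - I)^2) \ ker(A - I), then set v_{i+1} = (A - I) v_i.

One such chain is v_1 = [[0, 3, 0, -1]]^T, v_2 = [[1, 1, 0, 0]]^T. Check: (A - I) v_2 = [[0, 0, 0, 0]]^T = 0.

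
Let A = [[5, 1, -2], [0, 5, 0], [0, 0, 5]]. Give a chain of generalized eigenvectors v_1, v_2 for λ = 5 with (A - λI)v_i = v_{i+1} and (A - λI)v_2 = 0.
We seek v_1 ∈ ker((A - 5I)^2) \ ker(A - 5I), then set v_{i+1} = (A - 5I) v_i.

One such chain is v_1 = [[1, -1, -1]]^T, v_2 = [[1, 0, 0]]^T. Check: (A - 5I) v_2 = [[0, 0, 0]]^T = 0.

v_1 = [[1, -1, -1]]^T, v_2 = [[1, 0, 0]]^T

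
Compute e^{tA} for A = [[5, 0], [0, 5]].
e^{tA} = [[e^{5*t}, 0], [0, e^{5*t}]]

A has Jordan form J = [[5, 0], [0, 5]] with A = PJP^{-1}, so e^{tA} = P e^{tJ} P^{-1}.

For a Jordan block J_k(λ), e^{tJ_k(λ)} = e^{λt} · (I + tN + t^2 N^2/2! + ... + t^{k-1} N^{k-1}/(k-1)!) where N is the nilpotent superdiagonal part.

Assembling the blocks and conjugating back gives the entries of e^{tA} as shown above.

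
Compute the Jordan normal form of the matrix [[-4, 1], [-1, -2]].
J = [[-3, 1], [0, -3]]

The characteristic polynomial is det(xI - A) = (x + 3)^2, so the eigenvalues are -3 (algebraic multiplicity 2).

For λ = -3: rank(A + 3I) = 1, rank((A + 3I)^2) = 0. The eigenspace has dimension 2 - 1 = 1, so there is 1 Jordan block; the rank sequence gives block sizes [2].

Assembling the blocks gives the Jordan form J above.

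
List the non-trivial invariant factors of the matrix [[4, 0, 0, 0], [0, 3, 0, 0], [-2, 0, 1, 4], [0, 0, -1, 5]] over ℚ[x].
The Jordan structure of A has elementary divisors (x - 3)^2, (x - 3), (x - 4). Arranging the block sizes at each eigenvalue in decreasing order and taking row products gives the invariant factors.

Invariant factors (smallest first, each dividing the next): x - 3, (x - 4)(x - 3)^2.

Check: the last factor (x - 4)(x - 3)^2 is the minimal polynomial, and the product (x - 4)(x - 3)^3 is the characteristic polynomial.

x - 3, (x - 4)(x - 3)^2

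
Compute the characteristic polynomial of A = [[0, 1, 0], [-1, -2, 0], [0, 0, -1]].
χ_A(x) = (x + 1)^3

xI - A = [[x, -1, 0], [1, x + 2, 0], [0, 0, x + 1]].

Expanding det(xI - A) along the first row:
det(xI - A) = + (x)·det([[x + 2, 0], [0, x + 1]]) - (-1)·det([[1, 0], [0, x + 1]]) + (0)·det([[1, x + 2], [0, 0]]).

Evaluating gives χ_A(x) = x^3 + 3x^2 + 3x + 1 = (x + 1)^3.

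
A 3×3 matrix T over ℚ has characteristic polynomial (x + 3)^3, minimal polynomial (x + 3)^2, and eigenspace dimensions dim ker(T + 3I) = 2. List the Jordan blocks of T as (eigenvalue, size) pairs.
λ = -3: algebraic multiplicity 3 (exponent in χ_T), largest block size 2 (exponent in m_T), 2 blocks (geometric multiplicity). These force block sizes [2, 1].

Jordan blocks: (-3, 2), (-3, 1)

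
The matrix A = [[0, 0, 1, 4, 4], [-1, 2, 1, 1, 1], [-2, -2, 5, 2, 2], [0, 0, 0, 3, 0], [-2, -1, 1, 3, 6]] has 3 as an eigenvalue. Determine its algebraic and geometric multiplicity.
The characteristic polynomial is (x - 4)(x - 3)^4, so the factor x - 3 appears with exponent 4: the algebraic multiplicity is 4.

rank(A - 3I) = 3, so the eigenspace has dimension 5 - 3 = 2: the geometric multiplicity is 2.

Since 2 < 4, A is not diagonalizable.

algebraic multiplicity 4, geometric multiplicity 2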